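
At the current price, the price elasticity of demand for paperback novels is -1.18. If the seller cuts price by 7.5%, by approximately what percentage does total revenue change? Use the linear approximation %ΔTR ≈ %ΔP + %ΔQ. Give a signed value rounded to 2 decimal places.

+1.35%

%ΔQ ≈ Ed × %ΔP = (-1.18) × (-7.5%) = +8.8500%
%ΔTR ≈ %ΔP + %ΔQ = (-7.5%) + (+8.8500%) = +1.3500%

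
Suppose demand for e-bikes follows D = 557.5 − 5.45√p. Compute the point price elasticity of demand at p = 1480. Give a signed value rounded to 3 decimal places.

dD/dp = −5.45/(2√p) = -0.070833. At p = 1480, D = 347.834.
Ed = (dD/dp)·(p/D) = (-0.070833) × (1480/347.834) = -0.30138…

-0.301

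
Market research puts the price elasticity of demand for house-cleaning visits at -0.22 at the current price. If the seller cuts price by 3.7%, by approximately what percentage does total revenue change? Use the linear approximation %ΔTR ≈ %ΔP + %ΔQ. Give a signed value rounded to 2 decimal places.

%ΔQ ≈ Ed × %ΔP = (-0.22) × (-3.7%) = +0.8140%
%ΔTR ≈ %ΔP + %ΔQ = (-3.7%) + (+0.8140%) = -2.8860%

-2.89%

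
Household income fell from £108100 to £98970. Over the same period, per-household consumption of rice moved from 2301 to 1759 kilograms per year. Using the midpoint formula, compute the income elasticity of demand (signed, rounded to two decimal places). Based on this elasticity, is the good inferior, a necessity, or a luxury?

3.03; luxury

%ΔQ = (1759 − 2301)/[( 2301 + 1759)/2] = -542/2030 = -0.266995…
%ΔIncome = (98970 − 108100)/[( 108100 + 98970)/2] = -9130/103535 = -0.088182…
E_income = (-542/2030) / (-9130/103535) = 3.0277…
E_income > 1 ⇒ normal good, luxury.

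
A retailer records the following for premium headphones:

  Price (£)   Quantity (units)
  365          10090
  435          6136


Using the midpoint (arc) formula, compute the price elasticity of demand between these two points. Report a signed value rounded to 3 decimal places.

%ΔQ = (6136 − 10090) / [(10090 + 6136)/2] = -3954/8113 = -0.487365…
%ΔP = (435 − 365) / [(365 + 435)/2] = 70/400 = 0.175
Arc Ed = %ΔQ / %ΔP = (-3954/8113) / (70/400) = -2.78494…

-2.785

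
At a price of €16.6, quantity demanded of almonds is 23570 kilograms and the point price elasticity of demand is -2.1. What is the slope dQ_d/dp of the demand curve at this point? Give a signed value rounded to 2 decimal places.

-2981.75

Ed = (dQ_d/dp)·(p/Q_d) ⇒ dQ_d/dp = Ed·Q_d/p = (-2.1)·23570/16.6 = -2981.7469…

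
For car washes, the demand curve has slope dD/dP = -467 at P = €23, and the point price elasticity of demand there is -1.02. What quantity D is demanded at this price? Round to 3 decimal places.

Ed = (dD/dP)·(P/D) ⇒ D = (dD/dP)·P/Ed = (-467)·23/(-1.02) = 10530.39215…

10530.392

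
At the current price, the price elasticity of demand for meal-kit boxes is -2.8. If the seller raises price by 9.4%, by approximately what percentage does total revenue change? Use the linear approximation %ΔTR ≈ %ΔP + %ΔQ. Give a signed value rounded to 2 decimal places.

%ΔQ ≈ Ed × %ΔP = (-2.8) × (+9.4%) = -26.3200%
%ΔTR ≈ %ΔP + %ΔQ = (+9.4%) + (-26.3200%) = -16.9200%

-16.92%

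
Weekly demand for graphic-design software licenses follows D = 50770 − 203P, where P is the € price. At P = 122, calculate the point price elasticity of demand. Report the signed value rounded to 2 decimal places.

-0.95

dD/dP = −203. At P = 122, D = 50770 − 203(122) = 26004.
Ed = (dD/dP)·(P/D) = −203 × (122/26004) = -0.9523…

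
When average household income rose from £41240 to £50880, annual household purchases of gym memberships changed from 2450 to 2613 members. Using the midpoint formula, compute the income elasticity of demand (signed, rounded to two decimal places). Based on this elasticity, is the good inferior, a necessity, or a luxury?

0.31; necessity

%ΔQ = (2613 − 2450)/[( 2450 + 2613)/2] = 163/2531.5 = 0.064388…
%ΔIncome = (50880 − 41240)/[( 41240 + 50880)/2] = 9640/46060 = 0.209292…
E_income = (163/2531.5) / (9640/46060) = 0.3076…
0 < E_income < 1 ⇒ normal good, necessity.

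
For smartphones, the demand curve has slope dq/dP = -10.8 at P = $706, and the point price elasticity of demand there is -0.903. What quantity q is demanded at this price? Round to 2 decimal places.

Ed = (dq/dP)·(P/q) ⇒ q = (dq/dP)·P/Ed = (-10.8)·706/(-0.903) = 8443.8538…

8443.85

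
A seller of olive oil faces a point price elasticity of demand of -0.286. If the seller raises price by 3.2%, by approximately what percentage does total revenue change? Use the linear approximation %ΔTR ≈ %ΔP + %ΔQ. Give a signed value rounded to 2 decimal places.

+2.28%

%ΔQ ≈ Ed × %ΔP = (-0.286) × (+3.2%) = -0.9152%
%ΔTR ≈ %ΔP + %ΔQ = (+3.2%) + (-0.9152%) = +2.2848%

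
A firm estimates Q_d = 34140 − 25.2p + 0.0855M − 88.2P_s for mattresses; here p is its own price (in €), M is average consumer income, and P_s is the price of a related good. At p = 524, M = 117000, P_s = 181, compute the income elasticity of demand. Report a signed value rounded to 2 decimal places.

At the given values, Q_d = 34140 − 25.2(524) + 0.0855(117000) − 88.2(181) = 14974.5.
∂Q_d/∂M = 0.0855.
E = (0.0855) × (117000/14974.5) = 0.6680…

0.67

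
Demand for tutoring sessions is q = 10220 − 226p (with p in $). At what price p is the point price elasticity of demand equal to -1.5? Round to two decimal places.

27.13

Ed = −226p/(10220 − 226p). Set this equal to -1.5:
226p = 1.5·(10220 − 226p) ⇒ 226p(1 + 1.5) = 1.5·10220
p = 1.5·10220 / (226·2.5) = 27.1327…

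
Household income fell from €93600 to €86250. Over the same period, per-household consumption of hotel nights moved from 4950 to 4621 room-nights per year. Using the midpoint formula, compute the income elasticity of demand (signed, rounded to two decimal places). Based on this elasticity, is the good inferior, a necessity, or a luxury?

0.84; necessity

%ΔQ = (4621 − 4950)/[( 4950 + 4621)/2] = -329/4785.5 = -0.068749…
%ΔIncome = (86250 − 93600)/[( 93600 + 86250)/2] = -7350/89925 = -0.081734…
E_income = (-329/4785.5) / (-7350/89925) = 0.8411…
0 < E_income < 1 ⇒ normal good, necessity.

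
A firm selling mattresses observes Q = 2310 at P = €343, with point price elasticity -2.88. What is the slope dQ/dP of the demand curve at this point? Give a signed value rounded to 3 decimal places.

-19.396

Ed = (dQ/dP)·(P/Q) ⇒ dQ/dP = Ed·Q/P = (-2.88)·2310/343 = -19.39591…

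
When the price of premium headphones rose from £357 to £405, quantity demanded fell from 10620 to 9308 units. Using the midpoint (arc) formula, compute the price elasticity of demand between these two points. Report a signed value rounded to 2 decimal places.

-1.05

%ΔQ = (9308 − 10620) / [(10620 + 9308)/2] = -1312/9964 = -0.131674…
%ΔP = (405 − 357) / [(357 + 405)/2] = 48/381 = 0.125984…
Arc Ed = %ΔQ / %ΔP = (-1312/9964) / (48/381) = -1.0451…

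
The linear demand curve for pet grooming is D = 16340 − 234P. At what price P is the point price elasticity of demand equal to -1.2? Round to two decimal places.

Ed = −234P/(16340 − 234P). Set this equal to -1.2:
234P = 1.2·(16340 − 234P) ⇒ 234P(1 + 1.2) = 1.2·16340
P = 1.2·16340 / (234·2.2) = 38.0885…

38.09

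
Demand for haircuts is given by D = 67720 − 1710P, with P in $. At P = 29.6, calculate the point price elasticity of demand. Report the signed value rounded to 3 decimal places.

-2.959

dD/dP = −1710. At P = 29.6, D = 67720 − 1710(29.6) = 17104.
Ed = (dD/dP)·(P/D) = −1710 × (29.6/17104) = -2.95930…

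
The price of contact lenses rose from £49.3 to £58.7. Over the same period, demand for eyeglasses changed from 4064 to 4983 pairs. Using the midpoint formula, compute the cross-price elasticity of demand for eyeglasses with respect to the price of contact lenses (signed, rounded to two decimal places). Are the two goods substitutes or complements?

%ΔQ_{eyeglasses} = (4983 − 4064)/avg = 919/4523.5 = 0.203161…
%ΔP_{contact lenses} = (58.7 − 49.3)/avg = 9.4/54 = 0.174074…
E_cross = (919/4523.5) / (9.4/54) = 1.1670…
E_cross > 0 ⇒ the goods are substitutes.

1.17; substitutes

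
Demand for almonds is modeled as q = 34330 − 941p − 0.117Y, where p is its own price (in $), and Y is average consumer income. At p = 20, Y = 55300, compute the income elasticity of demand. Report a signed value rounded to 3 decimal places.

At the given values, q = 34330 − 941(20) − 0.117(55300) = 9039.9.
∂q/∂Y = -0.117.
E = (-0.117) × (55300/9039.9) = -0.71572…

-0.716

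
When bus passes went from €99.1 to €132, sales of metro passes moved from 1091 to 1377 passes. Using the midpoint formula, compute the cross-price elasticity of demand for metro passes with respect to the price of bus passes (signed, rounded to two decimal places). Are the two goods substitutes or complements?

%ΔQ_{metro passes} = (1377 − 1091)/avg = 286/1234 = 0.231766…
%ΔP_{bus passes} = (132 − 99.1)/avg = 32.9/115.55 = 0.284725…
E_cross = (286/1234) / (32.9/115.55) = 0.8140…
E_cross > 0 ⇒ the goods are substitutes.

0.81; substitutes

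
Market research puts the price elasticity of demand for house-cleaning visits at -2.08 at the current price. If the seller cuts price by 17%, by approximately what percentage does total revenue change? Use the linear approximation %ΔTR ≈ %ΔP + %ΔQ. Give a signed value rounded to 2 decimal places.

%ΔQ ≈ Ed × %ΔP = (-2.08) × (-17%) = +35.3600%
%ΔTR ≈ %ΔP + %ΔQ = (-17%) + (+35.3600%) = +18.3600%

+18.36%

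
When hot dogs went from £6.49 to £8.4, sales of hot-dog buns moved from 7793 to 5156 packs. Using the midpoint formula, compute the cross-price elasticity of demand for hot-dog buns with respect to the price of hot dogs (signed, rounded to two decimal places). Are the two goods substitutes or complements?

-1.59; complements

%ΔQ_{hot-dog buns} = (5156 − 7793)/avg = -2637/6474.5 = -0.407290…
%ΔP_{hot dogs} = (8.4 − 6.49)/avg = 1.91/7.445 = 0.256548…
E_cross = (-2637/6474.5) / (1.91/7.445) = -1.5875…
E_cross < 0 ⇒ the goods are complements.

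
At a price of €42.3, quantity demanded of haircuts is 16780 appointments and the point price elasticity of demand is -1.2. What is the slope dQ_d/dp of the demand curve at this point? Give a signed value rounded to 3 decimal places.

-476.028

Ed = (dQ_d/dp)·(p/Q_d) ⇒ dQ_d/dp = Ed·Q_d/p = (-1.2)·16780/42.3 = -476.02836…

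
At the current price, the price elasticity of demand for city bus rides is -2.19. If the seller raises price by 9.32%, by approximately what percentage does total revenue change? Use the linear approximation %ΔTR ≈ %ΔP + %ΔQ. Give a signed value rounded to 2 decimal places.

-11.09%

%ΔQ ≈ Ed × %ΔP = (-2.19) × (+9.32%) = -20.4108%
%ΔTR ≈ %ΔP + %ΔQ = (+9.32%) + (-20.4108%) = -11.0908%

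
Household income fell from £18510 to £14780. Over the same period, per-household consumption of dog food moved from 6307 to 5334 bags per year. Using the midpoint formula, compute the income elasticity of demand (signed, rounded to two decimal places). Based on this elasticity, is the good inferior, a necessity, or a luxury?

%ΔQ = (5334 − 6307)/[( 6307 + 5334)/2] = -973/5820.5 = -0.167167…
%ΔIncome = (14780 − 18510)/[( 18510 + 14780)/2] = -3730/16645 = -0.224091…
E_income = (-973/5820.5) / (-3730/16645) = 0.7459…
0 < E_income < 1 ⇒ normal good, necessity.

0.75; necessity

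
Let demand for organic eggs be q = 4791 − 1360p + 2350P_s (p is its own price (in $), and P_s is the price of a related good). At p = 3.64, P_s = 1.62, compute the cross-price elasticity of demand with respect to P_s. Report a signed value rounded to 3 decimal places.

At the given values, q = 4791 − 1360(3.64) + 2350(1.62) = 3647.6.
∂q/∂P_s = 2350.
E = (2350) × (1.62/3647.6) = 1.04369…

1.044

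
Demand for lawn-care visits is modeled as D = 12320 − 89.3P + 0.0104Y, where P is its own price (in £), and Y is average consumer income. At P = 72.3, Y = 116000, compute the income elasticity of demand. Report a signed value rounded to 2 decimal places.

0.17

At the given values, D = 12320 − 89.3(72.3) + 0.0104(116000) = 7070.01.
∂D/∂Y = 0.0104.
E = (0.0104) × (116000/7070.01) = 0.1706…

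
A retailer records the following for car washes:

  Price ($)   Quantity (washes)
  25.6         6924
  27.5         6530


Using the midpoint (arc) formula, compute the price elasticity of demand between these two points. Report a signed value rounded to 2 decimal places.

%ΔQ = (6530 − 6924) / [(6924 + 6530)/2] = -394/6727 = -0.058569…
%ΔP = (27.5 − 25.6) / [(25.6 + 27.5)/2] = 1.9/26.55 = 0.071563…
Arc Ed = %ΔQ / %ΔP = (-394/6727) / (1.9/26.55) = -0.8184…

-0.82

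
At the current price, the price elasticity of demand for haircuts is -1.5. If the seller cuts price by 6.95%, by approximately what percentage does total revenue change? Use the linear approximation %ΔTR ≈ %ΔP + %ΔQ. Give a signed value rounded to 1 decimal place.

%ΔQ ≈ Ed × %ΔP = (-1.5) × (-6.95%) = +10.4250%
%ΔTR ≈ %ΔP + %ΔQ = (-6.95%) + (+10.4250%) = +3.4750%

+3.5%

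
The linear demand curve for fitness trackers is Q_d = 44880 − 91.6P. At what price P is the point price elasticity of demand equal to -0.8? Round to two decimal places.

Ed = −91.6P/(44880 − 91.6P). Set this equal to -0.8:
91.6P = 0.8·(44880 − 91.6P) ⇒ 91.6P(1 + 0.8) = 0.8·44880
P = 0.8·44880 / (91.6·1.8) = 217.7583…

217.76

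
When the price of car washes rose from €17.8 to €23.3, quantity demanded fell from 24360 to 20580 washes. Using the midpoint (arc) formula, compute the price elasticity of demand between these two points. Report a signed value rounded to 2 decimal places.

%ΔQ = (20580 − 24360) / [(24360 + 20580)/2] = -3780/22470 = -0.168224…
%ΔP = (23.3 − 17.8) / [(17.8 + 23.3)/2] = 5.5/20.55 = 0.267639…
Arc Ed = %ΔQ / %ΔP = (-3780/22470) / (5.5/20.55) = -0.6285…

-0.63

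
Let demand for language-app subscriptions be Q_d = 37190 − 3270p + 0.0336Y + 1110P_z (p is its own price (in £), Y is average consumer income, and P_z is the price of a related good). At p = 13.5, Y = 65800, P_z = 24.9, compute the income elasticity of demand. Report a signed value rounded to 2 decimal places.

0.10

At the given values, Q_d = 37190 − 3270(13.5) + 0.0336(65800) + 1110(24.9) = 22894.88.
∂Q_d/∂Y = 0.0336.
E = (0.0336) × (65800/22894.88) = 0.0965…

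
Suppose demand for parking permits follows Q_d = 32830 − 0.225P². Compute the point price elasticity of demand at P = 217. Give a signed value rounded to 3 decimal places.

dQ_d/dP = −2·0.225·P = -97.65. At P = 217, Q_d = 22234.975.
Ed = (dQ_d/dP)·(P/Q_d) = (-97.65) × (217/22234.975) = -0.95300…

-0.953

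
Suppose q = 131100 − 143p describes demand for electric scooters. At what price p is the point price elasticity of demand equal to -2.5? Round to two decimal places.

Ed = −143p/(131100 − 143p). Set this equal to -2.5:
143p = 2.5·(131100 − 143p) ⇒ 143p(1 + 2.5) = 2.5·131100
p = 2.5·131100 / (143·3.5) = 654.8451…

654.85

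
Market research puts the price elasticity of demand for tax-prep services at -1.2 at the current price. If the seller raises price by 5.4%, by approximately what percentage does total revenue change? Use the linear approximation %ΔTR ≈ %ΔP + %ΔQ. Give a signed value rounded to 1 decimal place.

-1.1%

%ΔQ ≈ Ed × %ΔP = (-1.2) × (+5.4%) = -6.4800%
%ΔTR ≈ %ΔP + %ΔQ = (+5.4%) + (-6.4800%) = -1.0800%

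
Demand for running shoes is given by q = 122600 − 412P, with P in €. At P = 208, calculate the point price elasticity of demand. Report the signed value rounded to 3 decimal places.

dq/dP = −412. At P = 208, q = 122600 − 412(208) = 36904.
Ed = (dq/dP)·(P/q) = −412 × (208/36904) = -2.32213…

-2.322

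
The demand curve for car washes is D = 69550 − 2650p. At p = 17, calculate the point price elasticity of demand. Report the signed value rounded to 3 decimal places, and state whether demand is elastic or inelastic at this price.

-1.839; elastic

dD/dp = −2650. At p = 17, D = 69550 − 2650(17) = 24500.
Ed = (dD/dp)·(p/D) = −2650 × (17/24500) = -1.83877…
|Ed| = 1.839 > 1, so demand is elastic.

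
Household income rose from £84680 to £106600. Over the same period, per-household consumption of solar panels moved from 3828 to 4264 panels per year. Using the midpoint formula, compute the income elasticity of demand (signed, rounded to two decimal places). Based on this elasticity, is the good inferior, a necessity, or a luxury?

%ΔQ = (4264 − 3828)/[( 3828 + 4264)/2] = 436/4046 = 0.107760…
%ΔIncome = (106600 − 84680)/[( 84680 + 106600)/2] = 21920/95640 = 0.229192…
E_income = (436/4046) / (21920/95640) = 0.4701…
0 < E_income < 1 ⇒ normal good, necessity.

0.47; necessity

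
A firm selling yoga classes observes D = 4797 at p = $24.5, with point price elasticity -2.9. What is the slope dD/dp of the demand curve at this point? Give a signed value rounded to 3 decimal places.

-567.808

Ed = (dD/dp)·(p/D) ⇒ dD/dp = Ed·D/p = (-2.9)·4797/24.5 = -567.80816…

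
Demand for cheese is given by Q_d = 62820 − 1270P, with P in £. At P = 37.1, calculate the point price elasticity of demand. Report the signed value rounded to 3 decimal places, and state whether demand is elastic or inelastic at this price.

dQ_d/dP = −1270. At P = 37.1, Q_d = 62820 − 1270(37.1) = 15703.
Ed = (dQ_d/dP)·(P/Q_d) = −1270 × (37.1/15703) = -3.00050…
|Ed| = 3.001 > 1, so demand is elastic.

-3.001; elastic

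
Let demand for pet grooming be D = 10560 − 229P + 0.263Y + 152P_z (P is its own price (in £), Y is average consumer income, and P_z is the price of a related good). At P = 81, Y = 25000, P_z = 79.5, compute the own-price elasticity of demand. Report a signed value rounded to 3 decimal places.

At the given values, D = 10560 − 229(81) + 0.263(25000) + 152(79.5) = 10670.
∂D/∂P = −229.
E = (-229) × (81/10670) = -1.73842…

-1.738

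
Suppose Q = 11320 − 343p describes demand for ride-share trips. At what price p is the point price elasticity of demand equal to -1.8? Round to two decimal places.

21.22

Ed = −343p/(11320 − 343p). Set this equal to -1.8:
343p = 1.8·(11320 − 343p) ⇒ 343p(1 + 1.8) = 1.8·11320
p = 1.8·11320 / (343·2.8) = 21.2161…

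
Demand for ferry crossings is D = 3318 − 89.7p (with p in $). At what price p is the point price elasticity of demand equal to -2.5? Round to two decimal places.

Ed = −89.7p/(3318 − 89.7p). Set this equal to -2.5:
89.7p = 2.5·(3318 − 89.7p) ⇒ 89.7p(1 + 2.5) = 2.5·3318
p = 2.5·3318 / (89.7·3.5) = 26.4214…

26.42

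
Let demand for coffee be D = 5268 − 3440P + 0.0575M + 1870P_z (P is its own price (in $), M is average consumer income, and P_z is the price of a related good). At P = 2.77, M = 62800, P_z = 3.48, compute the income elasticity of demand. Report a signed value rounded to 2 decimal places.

At the given values, D = 5268 − 3440(2.77) + 0.0575(62800) + 1870(3.48) = 5857.8.
∂D/∂M = 0.0575.
E = (0.0575) × (62800/5857.8) = 0.6164…

0.62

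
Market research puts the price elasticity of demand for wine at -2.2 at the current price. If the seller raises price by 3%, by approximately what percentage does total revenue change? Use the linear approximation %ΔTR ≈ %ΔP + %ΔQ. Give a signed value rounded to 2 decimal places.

%ΔQ ≈ Ed × %ΔP = (-2.2) × (+3%) = -6.6000%
%ΔTR ≈ %ΔP + %ΔQ = (+3%) + (-6.6000%) = -3.6000%

-3.60%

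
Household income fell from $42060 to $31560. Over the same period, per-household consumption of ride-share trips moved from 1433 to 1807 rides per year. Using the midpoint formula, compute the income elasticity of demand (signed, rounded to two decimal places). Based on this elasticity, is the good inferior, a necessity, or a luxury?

%ΔQ = (1807 − 1433)/[( 1433 + 1807)/2] = 374/1620 = 0.230864…
%ΔIncome = (31560 − 42060)/[( 42060 + 31560)/2] = -10500/36810 = -0.285248…
E_income = (374/1620) / (-10500/36810) = -0.8093…
E_income < 0 ⇒ inferior good.

-0.81; inferior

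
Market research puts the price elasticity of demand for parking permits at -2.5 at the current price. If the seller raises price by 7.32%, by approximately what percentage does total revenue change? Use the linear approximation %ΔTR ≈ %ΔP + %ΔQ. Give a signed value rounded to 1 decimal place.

-11.0%

%ΔQ ≈ Ed × %ΔP = (-2.5) × (+7.32%) = -18.3000%
%ΔTR ≈ %ΔP + %ΔQ = (+7.32%) + (-18.3000%) = -10.9800%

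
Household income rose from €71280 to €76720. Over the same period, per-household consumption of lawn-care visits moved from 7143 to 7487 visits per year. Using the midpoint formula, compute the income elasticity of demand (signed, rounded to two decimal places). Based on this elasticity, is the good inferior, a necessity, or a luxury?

0.64; necessity

%ΔQ = (7487 − 7143)/[( 7143 + 7487)/2] = 344/7315 = 0.047026…
%ΔIncome = (76720 − 71280)/[( 71280 + 76720)/2] = 5440/74000 = 0.073513…
E_income = (344/7315) / (5440/74000) = 0.6397…
0 < E_income < 1 ⇒ normal good, necessity.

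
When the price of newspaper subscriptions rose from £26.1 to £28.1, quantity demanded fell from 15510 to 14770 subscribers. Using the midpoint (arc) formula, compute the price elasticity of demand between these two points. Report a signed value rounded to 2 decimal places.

%ΔQ = (14770 − 15510) / [(15510 + 14770)/2] = -740/15140 = -0.048877…
%ΔP = (28.1 − 26.1) / [(26.1 + 28.1)/2] = 2/27.1 = 0.073800…
Arc Ed = %ΔQ / %ΔP = (-740/15140) / (2/27.1) = -0.6622…

-0.66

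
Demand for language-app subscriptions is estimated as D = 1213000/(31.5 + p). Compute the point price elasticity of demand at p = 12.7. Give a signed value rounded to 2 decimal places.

-0.29

dD/dp = −1213000/(31.5 + p)² = -620.892. At p = 12.7, D = 27443.4.
Ed = (dD/dp)·(p/D) = (-620.892) × (12.7/27443.4) = -0.2873…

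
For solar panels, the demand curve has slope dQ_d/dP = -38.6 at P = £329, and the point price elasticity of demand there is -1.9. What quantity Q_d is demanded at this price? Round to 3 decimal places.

6683.895

Ed = (dQ_d/dP)·(P/Q_d) ⇒ Q_d = (dQ_d/dP)·P/Ed = (-38.6)·329/(-1.9) = 6683.89473…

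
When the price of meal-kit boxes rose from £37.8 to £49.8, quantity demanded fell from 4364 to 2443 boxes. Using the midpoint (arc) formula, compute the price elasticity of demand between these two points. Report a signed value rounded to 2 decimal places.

-2.06

%ΔQ = (2443 − 4364) / [(4364 + 2443)/2] = -1921/3403.5 = -0.564418…
%ΔP = (49.8 − 37.8) / [(37.8 + 49.8)/2] = 12/43.8 = 0.273972…
Arc Ed = %ΔQ / %ΔP = (-1921/3403.5) / (12/43.8) = -2.0601…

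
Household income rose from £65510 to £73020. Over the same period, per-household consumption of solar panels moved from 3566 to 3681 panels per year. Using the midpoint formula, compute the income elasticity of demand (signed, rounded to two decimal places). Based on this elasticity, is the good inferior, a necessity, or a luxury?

%ΔQ = (3681 − 3566)/[( 3566 + 3681)/2] = 115/3623.5 = 0.031737…
%ΔIncome = (73020 − 65510)/[( 65510 + 73020)/2] = 7510/69265 = 0.108424…
E_income = (115/3623.5) / (7510/69265) = 0.2927…
0 < E_income < 1 ⇒ normal good, necessity.

0.29; necessity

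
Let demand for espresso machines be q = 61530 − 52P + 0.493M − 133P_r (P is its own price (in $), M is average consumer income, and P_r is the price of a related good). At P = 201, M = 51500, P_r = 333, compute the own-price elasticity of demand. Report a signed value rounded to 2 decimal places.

-0.32

At the given values, q = 61530 − 52(201) + 0.493(51500) − 133(333) = 32178.5.
∂q/∂P = −52.
E = (-52) × (201/32178.5) = -0.3248…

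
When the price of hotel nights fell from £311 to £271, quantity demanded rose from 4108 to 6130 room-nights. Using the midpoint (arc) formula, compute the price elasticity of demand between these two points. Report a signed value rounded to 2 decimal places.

%ΔQ = (6130 − 4108) / [(4108 + 6130)/2] = 2022/5119 = 0.394999…
%ΔP = (271 − 311) / [(311 + 271)/2] = -40/291 = -0.137457…
Arc Ed = %ΔQ / %ΔP = (2022/5119) / (-40/291) = -2.8736…

-2.87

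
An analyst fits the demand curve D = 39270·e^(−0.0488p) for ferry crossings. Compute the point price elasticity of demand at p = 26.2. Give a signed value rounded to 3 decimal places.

-1.279

dD/dp = −0.0488·D = -533.592. At p = 26.2, D = 10934.3.
Ed = (dD/dp)·(p/D) = (-533.592) × (26.2/10934.3) = -1.27856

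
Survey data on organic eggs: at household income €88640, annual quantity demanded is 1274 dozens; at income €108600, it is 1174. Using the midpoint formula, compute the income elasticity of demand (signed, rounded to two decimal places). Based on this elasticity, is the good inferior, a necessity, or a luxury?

%ΔQ = (1174 − 1274)/[( 1274 + 1174)/2] = -100/1224 = -0.081699…
%ΔIncome = (108600 − 88640)/[( 88640 + 108600)/2] = 19960/98620 = 0.202393…
E_income = (-100/1224) / (19960/98620) = -0.4036…
E_income < 0 ⇒ inferior good.

-0.40; inferior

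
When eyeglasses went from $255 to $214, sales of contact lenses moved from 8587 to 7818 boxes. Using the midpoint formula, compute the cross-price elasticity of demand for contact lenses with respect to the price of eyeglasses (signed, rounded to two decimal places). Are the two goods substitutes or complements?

0.54; substitutes

%ΔQ_{contact lenses} = (7818 − 8587)/avg = -769/8202.5 = -0.093751…
%ΔP_{eyeglasses} = (214 − 255)/avg = -41/234.5 = -0.174840…
E_cross = (-769/8202.5) / (-41/234.5) = 0.5362…
E_cross > 0 ⇒ the goods are substitutes.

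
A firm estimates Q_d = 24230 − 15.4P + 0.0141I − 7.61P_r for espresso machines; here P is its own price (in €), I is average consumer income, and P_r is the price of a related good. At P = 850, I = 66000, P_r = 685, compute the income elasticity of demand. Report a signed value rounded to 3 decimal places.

0.136

At the given values, Q_d = 24230 − 15.4(850) + 0.0141(66000) − 7.61(685) = 6857.75.
∂Q_d/∂I = 0.0141.
E = (0.0141) × (66000/6857.75) = 0.13570…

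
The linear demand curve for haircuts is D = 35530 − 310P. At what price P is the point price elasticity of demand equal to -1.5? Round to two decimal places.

68.77

Ed = −310P/(35530 − 310P). Set this equal to -1.5:
310P = 1.5·(35530 − 310P) ⇒ 310P(1 + 1.5) = 1.5·35530
P = 1.5·35530 / (310·2.5) = 68.7677…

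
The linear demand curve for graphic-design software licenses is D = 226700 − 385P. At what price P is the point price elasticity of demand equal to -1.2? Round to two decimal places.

321.18

Ed = −385P/(226700 − 385P). Set this equal to -1.2:
385P = 1.2·(226700 − 385P) ⇒ 385P(1 + 1.2) = 1.2·226700
P = 1.2·226700 / (385·2.2) = 321.1806…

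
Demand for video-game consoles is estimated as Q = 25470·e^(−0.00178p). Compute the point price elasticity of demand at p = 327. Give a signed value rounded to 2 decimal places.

-0.58

dQ/dp = −0.00178·Q = -25.3317. At p = 327, Q = 14231.3.
Ed = (dQ/dp)·(p/Q) = (-25.3317) × (327/14231.3) = -0.5820…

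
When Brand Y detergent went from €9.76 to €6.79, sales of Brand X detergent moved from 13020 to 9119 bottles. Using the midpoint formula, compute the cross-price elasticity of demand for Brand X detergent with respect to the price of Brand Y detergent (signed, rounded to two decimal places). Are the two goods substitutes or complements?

%ΔQ_{Brand X detergent} = (9119 − 13020)/avg = -3901/11069.5 = -0.352409…
%ΔP_{Brand Y detergent} = (6.79 − 9.76)/avg = -2.97/8.275 = -0.358912…
E_cross = (-3901/11069.5) / (-2.97/8.275) = 0.9818…
E_cross > 0 ⇒ the goods are substitutes.

0.98; substitutes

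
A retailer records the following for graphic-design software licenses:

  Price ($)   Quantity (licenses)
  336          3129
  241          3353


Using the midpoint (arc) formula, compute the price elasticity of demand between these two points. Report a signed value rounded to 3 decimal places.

-0.210

%ΔQ = (3353 − 3129) / [(3129 + 3353)/2] = 224/3241 = 0.069114…
%ΔP = (241 − 336) / [(336 + 241)/2] = -95/288.5 = -0.329289…
Arc Ed = %ΔQ / %ΔP = (224/3241) / (-95/288.5) = -0.20988…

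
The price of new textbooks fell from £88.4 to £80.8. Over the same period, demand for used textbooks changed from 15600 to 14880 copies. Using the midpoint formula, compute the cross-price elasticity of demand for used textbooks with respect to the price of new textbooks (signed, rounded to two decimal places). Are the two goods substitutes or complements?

%ΔQ_{used textbooks} = (14880 − 15600)/avg = -720/15240 = -0.047244…
%ΔP_{new textbooks} = (80.8 − 88.4)/avg = -7.6/84.6 = -0.089834…
E_cross = (-720/15240) / (-7.6/84.6) = 0.5259…
E_cross > 0 ⇒ the goods are substitutes.

0.53; substitutes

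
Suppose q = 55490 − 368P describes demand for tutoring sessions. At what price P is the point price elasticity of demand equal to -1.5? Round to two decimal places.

Ed = −368P/(55490 − 368P). Set this equal to -1.5:
368P = 1.5·(55490 − 368P) ⇒ 368P(1 + 1.5) = 1.5·55490
P = 1.5·55490 / (368·2.5) = 90.4728…

90.47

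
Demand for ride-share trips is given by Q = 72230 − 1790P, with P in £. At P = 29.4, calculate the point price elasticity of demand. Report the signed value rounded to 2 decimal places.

-2.68

dQ/dP = −1790. At P = 29.4, Q = 72230 − 1790(29.4) = 19604.
Ed = (dQ/dP)·(P/Q) = −1790 × (29.4/19604) = -2.6844…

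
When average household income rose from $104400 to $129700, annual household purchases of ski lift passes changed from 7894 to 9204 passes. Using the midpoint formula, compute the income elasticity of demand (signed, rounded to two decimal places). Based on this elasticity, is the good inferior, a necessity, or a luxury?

0.71; necessity

%ΔQ = (9204 − 7894)/[( 7894 + 9204)/2] = 1310/8549 = 0.153234…
%ΔIncome = (129700 − 104400)/[( 104400 + 129700)/2] = 25300/117050 = 0.216146…
E_income = (1310/8549) / (25300/117050) = 0.7089…
0 < E_income < 1 ⇒ normal good, necessity.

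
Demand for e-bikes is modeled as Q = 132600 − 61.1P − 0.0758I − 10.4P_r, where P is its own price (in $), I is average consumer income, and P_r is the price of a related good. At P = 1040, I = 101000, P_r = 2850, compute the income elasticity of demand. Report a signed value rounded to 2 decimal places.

-0.24

At the given values, Q = 132600 − 61.1(1040) − 0.0758(101000) − 10.4(2850) = 31760.2.
∂Q/∂I = -0.0758.
E = (-0.0758) × (101000/31760.2) = -0.2410…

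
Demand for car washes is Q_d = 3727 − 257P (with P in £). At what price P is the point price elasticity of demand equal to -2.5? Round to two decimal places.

Ed = −257P/(3727 − 257P). Set this equal to -2.5:
257P = 2.5·(3727 − 257P) ⇒ 257P(1 + 2.5) = 2.5·3727
P = 2.5·3727 / (257·3.5) = 10.3585…

10.36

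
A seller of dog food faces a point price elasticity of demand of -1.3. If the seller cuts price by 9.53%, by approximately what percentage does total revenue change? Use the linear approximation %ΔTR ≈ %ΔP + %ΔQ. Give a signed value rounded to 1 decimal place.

+2.9%

%ΔQ ≈ Ed × %ΔP = (-1.3) × (-9.53%) = +12.3890%
%ΔTR ≈ %ΔP + %ΔQ = (-9.53%) + (+12.3890%) = +2.8590%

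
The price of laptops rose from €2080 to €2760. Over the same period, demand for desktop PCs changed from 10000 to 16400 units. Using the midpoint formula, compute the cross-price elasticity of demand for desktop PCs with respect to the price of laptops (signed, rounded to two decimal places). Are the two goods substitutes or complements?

%ΔQ_{desktop PCs} = (16400 − 10000)/avg = 6400/13200 = 0.484848…
%ΔP_{laptops} = (2760 − 2080)/avg = 680/2420 = 0.280991…
E_cross = (6400/13200) / (680/2420) = 1.7254…
E_cross > 0 ⇒ the goods are substitutes.

1.73; substitutes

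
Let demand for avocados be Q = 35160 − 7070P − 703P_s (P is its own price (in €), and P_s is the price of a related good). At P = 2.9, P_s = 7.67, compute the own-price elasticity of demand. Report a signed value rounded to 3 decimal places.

-2.213

At the given values, Q = 35160 − 7070(2.9) − 703(7.67) = 9264.99.
∂Q/∂P = −7070.
E = (-7070) × (2.9/9264.99) = -2.21295…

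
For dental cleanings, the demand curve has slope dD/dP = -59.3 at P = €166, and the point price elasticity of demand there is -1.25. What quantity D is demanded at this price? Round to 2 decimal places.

Ed = (dD/dP)·(P/D) ⇒ D = (dD/dP)·P/Ed = (-59.3)·166/(-1.25) = 7875.04

7875.04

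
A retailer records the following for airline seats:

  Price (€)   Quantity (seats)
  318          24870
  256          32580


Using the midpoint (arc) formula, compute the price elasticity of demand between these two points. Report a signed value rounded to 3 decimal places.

-1.242

%ΔQ = (32580 − 24870) / [(24870 + 32580)/2] = 7710/28725 = 0.268407…
%ΔP = (256 − 318) / [(318 + 256)/2] = -62/287 = -0.216027…
Arc Ed = %ΔQ / %ΔP = (7710/28725) / (-62/287) = -1.24246…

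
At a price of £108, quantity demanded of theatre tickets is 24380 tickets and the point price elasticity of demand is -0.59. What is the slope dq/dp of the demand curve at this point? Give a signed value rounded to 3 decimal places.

Ed = (dq/dp)·(p/q) ⇒ dq/dp = Ed·q/p = (-0.59)·24380/108 = -133.18703…

-133.187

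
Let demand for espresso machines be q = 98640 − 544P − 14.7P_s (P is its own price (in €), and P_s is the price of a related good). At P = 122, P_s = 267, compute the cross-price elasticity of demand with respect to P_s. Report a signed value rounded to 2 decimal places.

-0.14

At the given values, q = 98640 − 544(122) − 14.7(267) = 28347.1.
∂q/∂P_s = -14.7.
E = (-14.7) × (267/28347.1) = -0.1384…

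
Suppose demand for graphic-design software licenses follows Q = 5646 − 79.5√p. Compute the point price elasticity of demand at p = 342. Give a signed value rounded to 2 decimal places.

dQ/dp = −79.5/(2√p) = -2.14943. At p = 342, Q = 4175.79.
Ed = (dQ/dp)·(p/Q) = (-2.14943) × (342/4175.79) = -0.1760…

-0.18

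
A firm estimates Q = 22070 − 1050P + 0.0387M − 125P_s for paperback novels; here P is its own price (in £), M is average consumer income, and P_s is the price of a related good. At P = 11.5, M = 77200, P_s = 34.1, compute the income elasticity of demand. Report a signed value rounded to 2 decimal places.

0.34

At the given values, Q = 22070 − 1050(11.5) + 0.0387(77200) − 125(34.1) = 8720.14.
∂Q/∂M = 0.0387.
E = (0.0387) × (77200/8720.14) = 0.3426…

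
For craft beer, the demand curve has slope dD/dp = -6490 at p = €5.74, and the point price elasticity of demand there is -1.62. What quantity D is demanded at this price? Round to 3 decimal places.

22995.432

Ed = (dD/dp)·(p/D) ⇒ D = (dD/dp)·p/Ed = (-6490)·5.74/(-1.62) = 22995.43209…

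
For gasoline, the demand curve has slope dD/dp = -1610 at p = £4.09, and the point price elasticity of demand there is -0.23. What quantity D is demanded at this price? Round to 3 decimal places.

28630.000

Ed = (dD/dp)·(p/D) ⇒ D = (dD/dp)·p/Ed = (-1610)·4.09/(-0.23) = 28630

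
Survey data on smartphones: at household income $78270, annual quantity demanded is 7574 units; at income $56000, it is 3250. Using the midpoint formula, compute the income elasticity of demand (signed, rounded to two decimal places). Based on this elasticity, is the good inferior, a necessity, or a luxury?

2.41; luxury

%ΔQ = (3250 − 7574)/[( 7574 + 3250)/2] = -4324/5412 = -0.798965…
%ΔIncome = (56000 − 78270)/[( 78270 + 56000)/2] = -22270/67135 = -0.331719…
E_income = (-4324/5412) / (-22270/67135) = 2.4085…
E_income > 1 ⇒ normal good, luxury.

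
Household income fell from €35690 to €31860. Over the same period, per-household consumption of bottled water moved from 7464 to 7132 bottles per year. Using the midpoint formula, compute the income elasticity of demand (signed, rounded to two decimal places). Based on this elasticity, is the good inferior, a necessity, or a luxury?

0.40; necessity

%ΔQ = (7132 − 7464)/[( 7464 + 7132)/2] = -332/7298 = -0.045491…
%ΔIncome = (31860 − 35690)/[( 35690 + 31860)/2] = -3830/33775 = -0.113397…
E_income = (-332/7298) / (-3830/33775) = 0.4011…
0 < E_income < 1 ⇒ normal good, necessity.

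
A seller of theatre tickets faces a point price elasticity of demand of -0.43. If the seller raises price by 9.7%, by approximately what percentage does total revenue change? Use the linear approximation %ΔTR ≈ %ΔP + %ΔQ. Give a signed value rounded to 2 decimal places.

+5.53%

%ΔQ ≈ Ed × %ΔP = (-0.43) × (+9.7%) = -4.1710%
%ΔTR ≈ %ΔP + %ΔQ = (+9.7%) + (-4.1710%) = +5.5290%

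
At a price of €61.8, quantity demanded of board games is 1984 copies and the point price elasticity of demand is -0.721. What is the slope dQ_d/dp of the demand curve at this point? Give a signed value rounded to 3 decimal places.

Ed = (dQ_d/dp)·(p/Q_d) ⇒ dQ_d/dp = Ed·Q_d/p = (-0.721)·1984/61.8 = -23.14666…

-23.147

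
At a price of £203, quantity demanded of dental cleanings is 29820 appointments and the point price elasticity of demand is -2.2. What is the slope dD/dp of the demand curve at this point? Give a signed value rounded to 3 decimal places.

-323.172

Ed = (dD/dp)·(p/D) ⇒ dD/dp = Ed·D/p = (-2.2)·29820/203 = -323.17241…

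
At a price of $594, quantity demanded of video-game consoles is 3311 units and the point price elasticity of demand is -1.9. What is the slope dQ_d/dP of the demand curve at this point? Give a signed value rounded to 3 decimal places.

Ed = (dQ_d/dP)·(P/Q_d) ⇒ dQ_d/dP = Ed·Q_d/P = (-1.9)·3311/594 = -10.59074…

-10.591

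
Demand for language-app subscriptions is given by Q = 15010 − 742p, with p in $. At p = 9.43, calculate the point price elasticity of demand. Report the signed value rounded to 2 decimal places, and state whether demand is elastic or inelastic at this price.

-0.87; inelastic

dQ/dp = −742. At p = 9.43, Q = 15010 − 742(9.43) = 8012.94.
Ed = (dQ/dp)·(p/Q) = −742 × (9.43/8012.94) = -0.8732…
|Ed| = 0.87 < 1, so demand is inelastic.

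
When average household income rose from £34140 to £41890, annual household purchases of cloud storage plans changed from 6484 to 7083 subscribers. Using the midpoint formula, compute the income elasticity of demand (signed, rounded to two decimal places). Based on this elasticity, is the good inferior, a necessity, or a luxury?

%ΔQ = (7083 − 6484)/[( 6484 + 7083)/2] = 599/6783.5 = 0.088302…
%ΔIncome = (41890 − 34140)/[( 34140 + 41890)/2] = 7750/38015 = 0.203866…
E_income = (599/6783.5) / (7750/38015) = 0.4331…
0 < E_income < 1 ⇒ normal good, necessity.

0.43; necessity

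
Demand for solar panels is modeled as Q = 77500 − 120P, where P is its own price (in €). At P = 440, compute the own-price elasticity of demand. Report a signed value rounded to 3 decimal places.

At the given values, Q = 77500 − 120(440) = 24700.
∂Q/∂P = −120.
E = (-120) × (440/24700) = -2.13765…

-2.138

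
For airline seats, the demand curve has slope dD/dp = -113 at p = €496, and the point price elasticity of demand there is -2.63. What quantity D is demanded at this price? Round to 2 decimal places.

21311.03

Ed = (dD/dp)·(p/D) ⇒ D = (dD/dp)·p/Ed = (-113)·496/(-2.63) = 21311.0266…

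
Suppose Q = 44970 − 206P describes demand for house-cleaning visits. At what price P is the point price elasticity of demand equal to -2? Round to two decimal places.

145.53

Ed = −206P/(44970 − 206P). Set this equal to -2:
206P = 2·(44970 − 206P) ⇒ 206P(1 + 2) = 2·44970
P = 2·44970 / (206·3) = 145.5339…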